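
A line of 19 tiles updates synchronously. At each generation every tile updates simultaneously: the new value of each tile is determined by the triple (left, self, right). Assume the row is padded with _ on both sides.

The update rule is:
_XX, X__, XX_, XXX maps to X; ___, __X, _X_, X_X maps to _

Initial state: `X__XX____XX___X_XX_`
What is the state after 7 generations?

___XXXXX_XXXXXX_XXX

generation 1: _X_XXX___XXX____XXX
generation 2: ___XXXX__XXXX___XXX
generation 3: ___XXXXX_XXXXX__XXX
generation 4: ___XXXXX_XXXXXX_XXX
generation 5: ___XXXXX_XXXXXX_XXX  (fixed point — unchanged through generation 7)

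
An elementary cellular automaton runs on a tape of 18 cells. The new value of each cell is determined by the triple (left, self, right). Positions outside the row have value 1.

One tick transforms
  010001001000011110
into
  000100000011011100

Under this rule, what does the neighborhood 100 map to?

0

At position 2 the neighborhood is 100; the next row has 0 there.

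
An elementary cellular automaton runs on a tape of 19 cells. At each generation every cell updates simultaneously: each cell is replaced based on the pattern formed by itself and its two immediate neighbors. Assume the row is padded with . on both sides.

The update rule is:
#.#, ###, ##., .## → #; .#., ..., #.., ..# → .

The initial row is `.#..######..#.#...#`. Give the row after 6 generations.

....######...#.....
....######.........
....######.........  (fixed point — unchanged through generation 6)

....######.........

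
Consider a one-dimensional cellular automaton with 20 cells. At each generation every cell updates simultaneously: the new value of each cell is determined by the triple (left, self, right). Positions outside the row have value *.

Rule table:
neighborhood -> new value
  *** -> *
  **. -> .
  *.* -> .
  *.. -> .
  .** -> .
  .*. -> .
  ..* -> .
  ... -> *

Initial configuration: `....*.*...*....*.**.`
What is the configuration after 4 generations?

..........*.........

.**.....*...**......
....***...*....****.
.**..*..*...**..**..
..........*.........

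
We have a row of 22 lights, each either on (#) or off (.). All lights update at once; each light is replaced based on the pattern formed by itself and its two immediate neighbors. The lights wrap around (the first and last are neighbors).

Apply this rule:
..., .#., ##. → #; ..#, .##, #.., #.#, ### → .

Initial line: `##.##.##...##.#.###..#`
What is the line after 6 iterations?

.#..#..#.#..#.#...#...
.#..#..#.#..#.#.#.#.##
.#..#..#.#..#.#.#.#..#
.#..#..#.#..#.#.#.#..#  (fixed point — unchanged through iteration 6)

.#..#..#.#..#.#.#.#..#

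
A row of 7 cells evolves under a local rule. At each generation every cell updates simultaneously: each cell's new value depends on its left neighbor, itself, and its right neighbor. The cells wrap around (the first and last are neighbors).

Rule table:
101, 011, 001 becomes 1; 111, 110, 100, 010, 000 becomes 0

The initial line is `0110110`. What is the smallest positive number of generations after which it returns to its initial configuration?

7

1101100
1011001
0110011
1100110
1001101
0011011
0110110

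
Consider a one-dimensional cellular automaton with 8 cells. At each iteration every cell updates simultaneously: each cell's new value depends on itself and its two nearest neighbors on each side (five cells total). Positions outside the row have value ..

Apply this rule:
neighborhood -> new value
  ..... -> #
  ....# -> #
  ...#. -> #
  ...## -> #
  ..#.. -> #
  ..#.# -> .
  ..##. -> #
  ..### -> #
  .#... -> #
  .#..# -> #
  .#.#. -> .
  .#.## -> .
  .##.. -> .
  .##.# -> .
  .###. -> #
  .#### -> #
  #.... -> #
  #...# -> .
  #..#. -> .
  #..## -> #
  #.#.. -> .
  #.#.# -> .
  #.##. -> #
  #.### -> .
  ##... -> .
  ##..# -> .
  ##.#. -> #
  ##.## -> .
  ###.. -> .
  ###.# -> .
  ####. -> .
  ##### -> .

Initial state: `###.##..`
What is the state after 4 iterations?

iteration 1: ##..#..#
iteration 2: #...##.#
iteration 3: ##.##.#.
iteration 4: #..#.#.#

#..#.#.#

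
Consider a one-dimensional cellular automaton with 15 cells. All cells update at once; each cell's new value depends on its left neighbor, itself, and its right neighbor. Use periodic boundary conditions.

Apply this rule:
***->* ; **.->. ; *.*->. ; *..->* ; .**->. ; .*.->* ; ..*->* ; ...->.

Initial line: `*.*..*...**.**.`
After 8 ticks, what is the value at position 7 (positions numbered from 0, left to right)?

tick 1: *.*****.*......
tick 2: *..***..**....*
tick 3: .**.*.**..*..*.
tick 4: *...*...*******
tick 5: .*.***.*.******
tick 6: .*..*..*..****.
tick 7: **********.**.*
tick 8: *********......
position 7 holds *

*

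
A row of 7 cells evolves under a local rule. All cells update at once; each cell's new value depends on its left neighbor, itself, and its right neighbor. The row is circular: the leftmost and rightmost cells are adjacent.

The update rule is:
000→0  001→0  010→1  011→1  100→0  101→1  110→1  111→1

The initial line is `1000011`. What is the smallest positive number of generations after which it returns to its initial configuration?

generation 1: 1000011

1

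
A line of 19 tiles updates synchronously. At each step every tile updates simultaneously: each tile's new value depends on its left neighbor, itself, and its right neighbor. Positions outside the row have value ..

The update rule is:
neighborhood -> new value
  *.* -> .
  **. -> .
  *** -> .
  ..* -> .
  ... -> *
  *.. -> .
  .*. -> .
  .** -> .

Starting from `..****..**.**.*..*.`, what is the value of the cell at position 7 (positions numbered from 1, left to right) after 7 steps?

step 1: *..................
step 2: ..*****************
step 3: *..................  (repeats step 1; period 2)
step 7: *..................
position 7 holds .

.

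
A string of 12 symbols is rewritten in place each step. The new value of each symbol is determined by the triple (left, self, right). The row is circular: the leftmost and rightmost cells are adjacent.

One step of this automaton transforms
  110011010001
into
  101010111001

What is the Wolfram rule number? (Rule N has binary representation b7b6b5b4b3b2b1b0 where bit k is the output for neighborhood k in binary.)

188

position 0: 111 → 1  (bit 7 = 1)
position 1: 110 → 0  (bit 6 = 0)
position 6: 101 → 1  (bit 5 = 1)
position 2: 100 → 1  (bit 4 = 1)
position 4: 011 → 1  (bit 3 = 1)
position 7: 010 → 1  (bit 2 = 1)
position 3: 001 → 0  (bit 1 = 0)
position 9: 000 → 0  (bit 0 = 0)
bits b7..b0 = 10111100 = 188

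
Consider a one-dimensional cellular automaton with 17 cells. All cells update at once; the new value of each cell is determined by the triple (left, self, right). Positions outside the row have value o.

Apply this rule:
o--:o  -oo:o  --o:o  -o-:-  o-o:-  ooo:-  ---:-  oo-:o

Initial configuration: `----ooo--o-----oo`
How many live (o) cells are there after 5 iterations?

9

o--oo-ooo-o---oo-
ooooo-o-o--o-ooo-
----o----oo--o-o-
o--o-o--ooooo----
ooo---ooo---oo--o
count of o: 9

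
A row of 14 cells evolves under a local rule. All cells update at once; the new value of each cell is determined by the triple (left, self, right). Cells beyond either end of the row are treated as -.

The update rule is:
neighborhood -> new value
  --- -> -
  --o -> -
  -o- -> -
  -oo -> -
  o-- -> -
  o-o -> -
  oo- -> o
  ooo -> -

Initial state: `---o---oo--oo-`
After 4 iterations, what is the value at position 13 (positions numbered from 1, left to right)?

-

--------o---o-
--------------
--------------  (fixed point — unchanged through iteration 4)
position 13 holds -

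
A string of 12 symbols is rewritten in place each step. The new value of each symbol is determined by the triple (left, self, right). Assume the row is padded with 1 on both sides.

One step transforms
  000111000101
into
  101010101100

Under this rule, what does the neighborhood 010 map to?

At position 9 the neighborhood is 010; the next row has 1 there.

1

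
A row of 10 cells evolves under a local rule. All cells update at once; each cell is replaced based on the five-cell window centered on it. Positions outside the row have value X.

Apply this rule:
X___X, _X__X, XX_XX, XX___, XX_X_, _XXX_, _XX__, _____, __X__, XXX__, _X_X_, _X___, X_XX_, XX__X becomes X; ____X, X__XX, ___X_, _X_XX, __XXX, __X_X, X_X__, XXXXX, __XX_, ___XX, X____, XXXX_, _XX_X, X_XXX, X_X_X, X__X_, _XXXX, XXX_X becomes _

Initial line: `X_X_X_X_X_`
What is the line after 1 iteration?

_X_X_X_X__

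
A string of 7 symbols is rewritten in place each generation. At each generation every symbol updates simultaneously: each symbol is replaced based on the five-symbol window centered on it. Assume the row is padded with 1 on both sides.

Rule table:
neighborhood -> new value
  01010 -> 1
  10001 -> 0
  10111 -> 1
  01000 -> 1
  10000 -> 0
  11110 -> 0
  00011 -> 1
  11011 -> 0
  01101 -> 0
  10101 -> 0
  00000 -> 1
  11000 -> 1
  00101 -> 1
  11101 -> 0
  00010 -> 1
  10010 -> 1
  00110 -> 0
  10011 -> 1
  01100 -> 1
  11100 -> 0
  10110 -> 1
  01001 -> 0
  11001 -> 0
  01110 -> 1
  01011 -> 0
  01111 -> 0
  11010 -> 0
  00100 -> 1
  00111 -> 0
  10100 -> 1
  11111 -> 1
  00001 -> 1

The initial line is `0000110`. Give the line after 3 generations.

0101001

1011000
0011101
0101001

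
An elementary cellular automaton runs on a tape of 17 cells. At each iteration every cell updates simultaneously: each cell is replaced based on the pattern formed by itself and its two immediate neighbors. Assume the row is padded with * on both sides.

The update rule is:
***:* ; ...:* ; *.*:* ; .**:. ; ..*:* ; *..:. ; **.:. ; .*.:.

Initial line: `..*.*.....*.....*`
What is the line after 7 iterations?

*.*..*..*..*.*.*.

iteration 1: .*.*..****..****.
iteration 2: *.*..*.**..*.**.*
iteration 3: .*..*.*...*.*..*.
iteration 4: *..*.*..**.*..*.*
iteration 5: ..*.*..*..*..*.*.
iteration 6: .*.*..*..*..*.*.*
iteration 7: *.*..*..*..*.*.*.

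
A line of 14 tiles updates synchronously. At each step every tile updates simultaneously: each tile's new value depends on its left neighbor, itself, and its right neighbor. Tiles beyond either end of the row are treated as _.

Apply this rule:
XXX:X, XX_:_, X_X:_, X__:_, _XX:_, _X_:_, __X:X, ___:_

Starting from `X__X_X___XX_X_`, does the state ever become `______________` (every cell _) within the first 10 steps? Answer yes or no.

__X_____X_____
_X_____X______
X_____X_______
_____X________
____X_________
___X__________
__X___________
_X____________
X_____________
______________
all cells are _ at step 10

yes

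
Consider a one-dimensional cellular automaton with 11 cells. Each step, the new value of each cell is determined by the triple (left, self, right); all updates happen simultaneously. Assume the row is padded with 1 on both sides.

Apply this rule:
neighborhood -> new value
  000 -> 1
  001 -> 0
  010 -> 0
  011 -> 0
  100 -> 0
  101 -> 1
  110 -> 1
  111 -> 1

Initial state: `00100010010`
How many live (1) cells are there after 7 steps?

7

00001000001
01100011100
10101001100
11010000100
11100110000
11100010110
11101001011
count of 1: 7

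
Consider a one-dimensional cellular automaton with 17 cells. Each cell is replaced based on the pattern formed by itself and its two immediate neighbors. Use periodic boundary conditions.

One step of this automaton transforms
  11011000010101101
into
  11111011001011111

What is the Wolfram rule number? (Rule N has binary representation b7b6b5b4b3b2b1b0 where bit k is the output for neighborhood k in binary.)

position 0: 111 → 1  (bit 7 = 1)
position 1: 110 → 1  (bit 6 = 1)
position 2: 101 → 1  (bit 5 = 1)
position 5: 100 → 0  (bit 4 = 0)
position 3: 011 → 1  (bit 3 = 1)
position 9: 010 → 0  (bit 2 = 0)
position 8: 001 → 0  (bit 1 = 0)
position 6: 000 → 1  (bit 0 = 1)
bits b7..b0 = 11101001 = 233

233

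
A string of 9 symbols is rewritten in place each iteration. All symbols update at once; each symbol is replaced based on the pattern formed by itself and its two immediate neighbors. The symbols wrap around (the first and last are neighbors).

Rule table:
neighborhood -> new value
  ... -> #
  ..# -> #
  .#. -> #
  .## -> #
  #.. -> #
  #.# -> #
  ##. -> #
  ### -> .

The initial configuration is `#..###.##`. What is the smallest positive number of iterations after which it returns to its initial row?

####.###.
#..###.##

2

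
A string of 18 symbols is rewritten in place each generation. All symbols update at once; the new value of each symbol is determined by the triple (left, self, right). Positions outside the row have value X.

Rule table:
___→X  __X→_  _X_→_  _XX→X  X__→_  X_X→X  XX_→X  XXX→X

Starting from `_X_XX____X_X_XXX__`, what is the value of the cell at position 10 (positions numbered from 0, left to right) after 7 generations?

X

X_XXX_XX__X_XXXX__
XXXXXXXX___XXXXX__
XXXXXXXX_X_XXXXX__
XXXXXXXXX_XXXXXX__
XXXXXXXXXXXXXXXX__
XXXXXXXXXXXXXXXX__  (fixed point — unchanged through generation 7)
position 10 holds X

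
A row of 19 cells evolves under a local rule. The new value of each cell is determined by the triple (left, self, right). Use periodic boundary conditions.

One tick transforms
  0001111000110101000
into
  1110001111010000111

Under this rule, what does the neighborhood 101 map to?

0

At position 12 the neighborhood is 101; the next row has 0 there.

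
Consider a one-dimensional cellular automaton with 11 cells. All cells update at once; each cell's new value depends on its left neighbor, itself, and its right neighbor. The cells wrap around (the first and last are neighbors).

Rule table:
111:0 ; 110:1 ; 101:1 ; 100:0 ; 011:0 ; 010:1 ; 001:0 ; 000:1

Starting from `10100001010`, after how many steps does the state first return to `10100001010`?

step 1: 11101101111
step 2: 00110110000
step 3: 10011010111
step 4: 10001111000
step 5: 10100001010

5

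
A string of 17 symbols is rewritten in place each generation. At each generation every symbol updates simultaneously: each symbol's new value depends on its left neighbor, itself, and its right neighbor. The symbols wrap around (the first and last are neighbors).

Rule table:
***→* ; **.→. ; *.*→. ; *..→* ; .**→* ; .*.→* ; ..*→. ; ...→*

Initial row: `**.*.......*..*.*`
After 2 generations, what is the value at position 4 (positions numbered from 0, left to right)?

*

*..*******.**.*.*
.*.******..*..*.*
position 4 holds *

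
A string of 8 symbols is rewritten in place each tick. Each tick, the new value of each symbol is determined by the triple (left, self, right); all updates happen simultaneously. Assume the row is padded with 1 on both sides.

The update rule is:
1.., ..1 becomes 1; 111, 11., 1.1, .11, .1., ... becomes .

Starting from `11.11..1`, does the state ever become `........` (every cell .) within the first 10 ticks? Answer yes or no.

yes

.....11.
1...1...
.1.1.1.1
........
all cells are . at tick 4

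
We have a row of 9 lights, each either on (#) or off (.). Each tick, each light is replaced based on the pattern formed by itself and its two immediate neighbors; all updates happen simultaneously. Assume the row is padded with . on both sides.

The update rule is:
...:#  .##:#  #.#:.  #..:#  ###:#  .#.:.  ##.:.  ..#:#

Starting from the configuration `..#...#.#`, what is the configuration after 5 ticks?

tick 1: ##.###...
tick 2: #..##.###
tick 3: .###..##.
tick 4: ###.###.#
tick 5: ##..##...

##..##...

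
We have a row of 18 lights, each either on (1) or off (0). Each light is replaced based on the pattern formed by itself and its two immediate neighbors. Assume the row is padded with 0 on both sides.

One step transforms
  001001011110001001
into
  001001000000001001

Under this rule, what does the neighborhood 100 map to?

0

At position 3 the neighborhood is 100; the next row has 0 there.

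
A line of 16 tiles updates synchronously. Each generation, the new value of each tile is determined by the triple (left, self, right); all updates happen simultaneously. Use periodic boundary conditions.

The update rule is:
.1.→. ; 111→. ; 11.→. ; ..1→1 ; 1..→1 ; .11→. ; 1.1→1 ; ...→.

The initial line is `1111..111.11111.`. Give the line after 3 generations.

....11...1.....1
1..1..1.1.1...1.
.11.11.1.1.1.1.1

.11.11.1.1.1.1.1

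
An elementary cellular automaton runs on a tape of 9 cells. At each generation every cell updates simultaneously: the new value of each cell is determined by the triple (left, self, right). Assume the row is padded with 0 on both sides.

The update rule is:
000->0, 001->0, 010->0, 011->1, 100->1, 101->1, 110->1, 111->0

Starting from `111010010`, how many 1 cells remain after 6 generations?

101101001
011110100
010011010
001011101
000110110
000111111
count of 1: 6

6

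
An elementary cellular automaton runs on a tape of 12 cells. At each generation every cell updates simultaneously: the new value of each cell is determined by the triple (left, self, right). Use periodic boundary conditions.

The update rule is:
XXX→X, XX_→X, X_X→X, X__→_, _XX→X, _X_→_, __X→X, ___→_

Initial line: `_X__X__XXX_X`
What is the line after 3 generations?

_X__XXXXXXXX

X__X__XXXXX_
__X__XXXXXXX
_X__XXXXXXXX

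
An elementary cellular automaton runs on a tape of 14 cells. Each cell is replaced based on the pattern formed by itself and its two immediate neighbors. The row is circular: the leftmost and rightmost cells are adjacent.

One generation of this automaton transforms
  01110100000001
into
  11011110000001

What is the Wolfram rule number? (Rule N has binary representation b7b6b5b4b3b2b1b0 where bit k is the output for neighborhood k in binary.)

position 2: 111 → 0  (bit 7 = 0)
position 3: 110 → 1  (bit 6 = 1)
position 0: 101 → 1  (bit 5 = 1)
position 6: 100 → 1  (bit 4 = 1)
position 1: 011 → 1  (bit 3 = 1)
position 5: 010 → 1  (bit 2 = 1)
position 12: 001 → 0  (bit 1 = 0)
position 7: 000 → 0  (bit 0 = 0)
bits b7..b0 = 01111100 = 124

124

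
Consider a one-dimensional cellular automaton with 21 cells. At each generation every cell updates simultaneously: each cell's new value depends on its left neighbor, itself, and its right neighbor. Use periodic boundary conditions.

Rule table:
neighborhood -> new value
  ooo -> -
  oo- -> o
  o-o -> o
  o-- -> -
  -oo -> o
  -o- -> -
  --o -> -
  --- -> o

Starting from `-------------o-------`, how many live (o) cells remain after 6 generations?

generation 1: oooooooooooo---oooooo
generation 2: -----------o-o-o-----
generation 3: oooooooooo--o-o--oooo
generation 4: ---------o---o---o---
generation 5: oooooooo---o---o---oo
generation 6: -------o-o---o---o-o-
count of o: 5

5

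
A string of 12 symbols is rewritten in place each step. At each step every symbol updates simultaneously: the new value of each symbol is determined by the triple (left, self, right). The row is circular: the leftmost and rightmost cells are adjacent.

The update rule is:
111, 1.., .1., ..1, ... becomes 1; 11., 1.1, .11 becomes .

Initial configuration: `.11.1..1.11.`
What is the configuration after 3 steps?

step 1: 1...1111...1
step 2: .111.11.111.
step 3: 1.1......1.1

1.1......1.1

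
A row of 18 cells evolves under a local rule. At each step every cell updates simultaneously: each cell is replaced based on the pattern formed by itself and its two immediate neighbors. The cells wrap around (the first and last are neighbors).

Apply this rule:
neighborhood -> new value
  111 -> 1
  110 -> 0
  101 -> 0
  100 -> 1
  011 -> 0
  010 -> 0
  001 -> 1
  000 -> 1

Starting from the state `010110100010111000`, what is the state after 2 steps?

011111101011100011

step 1: 100000011100010111
step 2: 011111101011100011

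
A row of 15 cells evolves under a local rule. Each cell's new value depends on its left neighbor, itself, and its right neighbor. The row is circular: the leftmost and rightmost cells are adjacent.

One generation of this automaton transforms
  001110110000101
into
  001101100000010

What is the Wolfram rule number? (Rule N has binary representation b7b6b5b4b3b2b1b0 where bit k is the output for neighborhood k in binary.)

168

position 3: 111 → 1  (bit 7 = 1)
position 4: 110 → 0  (bit 6 = 0)
position 5: 101 → 1  (bit 5 = 1)
position 0: 100 → 0  (bit 4 = 0)
position 2: 011 → 1  (bit 3 = 1)
position 12: 010 → 0  (bit 2 = 0)
position 1: 001 → 0  (bit 1 = 0)
position 9: 000 → 0  (bit 0 = 0)
bits b7..b0 = 10101000 = 168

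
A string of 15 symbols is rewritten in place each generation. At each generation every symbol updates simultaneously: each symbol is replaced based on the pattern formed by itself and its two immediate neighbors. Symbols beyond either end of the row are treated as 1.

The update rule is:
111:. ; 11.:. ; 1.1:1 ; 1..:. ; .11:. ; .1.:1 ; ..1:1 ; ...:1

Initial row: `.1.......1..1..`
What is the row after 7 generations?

11.1111111.11.1
..1.......1..1.
.11.1111111.111
1..1.......1...
..11.1111111.11
.1..1.......1..
11.11.1111111.1

11.11.1111111.1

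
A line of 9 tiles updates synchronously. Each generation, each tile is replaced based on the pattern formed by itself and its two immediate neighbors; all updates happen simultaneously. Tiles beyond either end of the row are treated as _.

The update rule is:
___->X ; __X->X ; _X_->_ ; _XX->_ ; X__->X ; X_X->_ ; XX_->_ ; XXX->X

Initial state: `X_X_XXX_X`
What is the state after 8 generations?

generation 1: _____X___
generation 2: XXXXX_XXX
generation 3: _XXX___X_
generation 4: X_X_XXX_X  (repeats generation 0; period 4)
generation 8: X_X_XXX_X

X_X_XXX_X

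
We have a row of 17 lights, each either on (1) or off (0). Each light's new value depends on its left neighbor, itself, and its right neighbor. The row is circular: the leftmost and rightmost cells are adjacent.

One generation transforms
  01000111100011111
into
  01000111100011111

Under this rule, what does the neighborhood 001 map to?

0

At position 4 the neighborhood is 001; the next row has 0 there.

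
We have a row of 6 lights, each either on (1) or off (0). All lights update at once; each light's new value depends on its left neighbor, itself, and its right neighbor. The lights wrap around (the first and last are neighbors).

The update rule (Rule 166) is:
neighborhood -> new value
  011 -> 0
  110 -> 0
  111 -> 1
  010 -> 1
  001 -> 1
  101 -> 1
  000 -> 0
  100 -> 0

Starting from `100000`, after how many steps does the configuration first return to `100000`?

100001
000010
000110
001000
011000
100000

6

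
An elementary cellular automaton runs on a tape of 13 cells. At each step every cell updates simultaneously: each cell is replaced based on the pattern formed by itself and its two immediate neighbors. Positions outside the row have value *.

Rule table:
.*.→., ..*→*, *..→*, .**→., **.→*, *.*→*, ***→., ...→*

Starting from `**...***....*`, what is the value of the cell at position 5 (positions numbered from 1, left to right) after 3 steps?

.

.****..*****.
*...***....**
****..*****..
position 5 holds .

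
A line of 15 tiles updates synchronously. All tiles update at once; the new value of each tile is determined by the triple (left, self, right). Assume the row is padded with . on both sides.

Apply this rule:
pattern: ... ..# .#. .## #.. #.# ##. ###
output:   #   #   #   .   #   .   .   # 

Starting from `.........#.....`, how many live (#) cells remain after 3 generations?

###############
.#############.
#.###########.#
count of #: 13

13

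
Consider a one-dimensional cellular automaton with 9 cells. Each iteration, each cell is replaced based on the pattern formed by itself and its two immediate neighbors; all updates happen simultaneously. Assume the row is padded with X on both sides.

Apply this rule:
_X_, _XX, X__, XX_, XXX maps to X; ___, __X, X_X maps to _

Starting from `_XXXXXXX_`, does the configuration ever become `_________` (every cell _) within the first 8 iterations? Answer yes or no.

_XXXXXXX_  (fixed point — unchanged through iteration 8)
iteration 8 is _XXXXXXX_, still not uniform _

no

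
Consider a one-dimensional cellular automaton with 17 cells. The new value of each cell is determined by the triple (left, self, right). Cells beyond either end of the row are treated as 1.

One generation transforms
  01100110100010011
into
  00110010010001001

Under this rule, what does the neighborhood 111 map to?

1

At position 16 the neighborhood is 111; the next row has 1 there.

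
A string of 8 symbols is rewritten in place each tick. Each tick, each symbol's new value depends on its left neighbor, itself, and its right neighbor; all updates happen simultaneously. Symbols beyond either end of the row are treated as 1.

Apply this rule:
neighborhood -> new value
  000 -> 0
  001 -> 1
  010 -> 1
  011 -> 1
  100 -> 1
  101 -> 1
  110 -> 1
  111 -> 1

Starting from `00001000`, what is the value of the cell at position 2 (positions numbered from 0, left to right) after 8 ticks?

1

10011101
11111111
11111111  (fixed point — unchanged through tick 8)
position 2 holds 1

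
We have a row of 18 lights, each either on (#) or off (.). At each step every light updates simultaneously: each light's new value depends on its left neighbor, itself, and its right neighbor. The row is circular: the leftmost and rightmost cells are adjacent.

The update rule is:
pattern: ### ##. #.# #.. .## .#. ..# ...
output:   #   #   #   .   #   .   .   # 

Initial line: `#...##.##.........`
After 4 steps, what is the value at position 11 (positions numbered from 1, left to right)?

..#.#####.#######.
#..##############.
...###############
.#.###############
position 11 holds #

#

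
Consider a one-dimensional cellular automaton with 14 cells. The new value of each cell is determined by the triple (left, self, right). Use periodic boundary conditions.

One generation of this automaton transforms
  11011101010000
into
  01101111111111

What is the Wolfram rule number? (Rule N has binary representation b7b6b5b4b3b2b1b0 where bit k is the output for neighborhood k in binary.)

position 4: 111 → 1  (bit 7 = 1)
position 1: 110 → 1  (bit 6 = 1)
position 2: 101 → 1  (bit 5 = 1)
position 10: 100 → 1  (bit 4 = 1)
position 0: 011 → 0  (bit 3 = 0)
position 7: 010 → 1  (bit 2 = 1)
position 13: 001 → 1  (bit 1 = 1)
position 11: 000 → 1  (bit 0 = 1)
bits b7..b0 = 11110111 = 247

247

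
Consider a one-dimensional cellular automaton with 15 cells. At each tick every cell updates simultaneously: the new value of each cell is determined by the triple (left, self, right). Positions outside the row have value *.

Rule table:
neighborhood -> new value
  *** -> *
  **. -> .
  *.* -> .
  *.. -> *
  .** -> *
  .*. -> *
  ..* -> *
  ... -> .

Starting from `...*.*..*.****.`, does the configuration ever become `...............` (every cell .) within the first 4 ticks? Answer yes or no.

*.**.****.***..
..*..***..**.**
*******.***..**
******..**.****
tick 4 is ******..**.****, still not uniform .

no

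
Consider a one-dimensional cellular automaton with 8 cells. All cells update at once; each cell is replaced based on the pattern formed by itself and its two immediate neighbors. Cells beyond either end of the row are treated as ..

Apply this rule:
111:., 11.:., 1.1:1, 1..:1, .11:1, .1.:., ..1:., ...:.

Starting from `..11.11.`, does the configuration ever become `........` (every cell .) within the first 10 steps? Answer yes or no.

step 1: ..1.11.1
step 2: ...11.1.
step 3: ...1.1.1
step 4: ....1.1.
step 5: .....1.1
step 6: ......1.
step 7: .......1
step 8: ........
all cells are . at step 8

yes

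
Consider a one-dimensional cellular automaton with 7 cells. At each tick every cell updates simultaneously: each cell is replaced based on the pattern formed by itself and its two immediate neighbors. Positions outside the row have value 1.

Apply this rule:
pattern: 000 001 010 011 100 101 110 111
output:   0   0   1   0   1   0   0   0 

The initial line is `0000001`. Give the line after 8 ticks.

tick 1: 1000000
tick 2: 0100000
tick 3: 0110000
tick 4: 0001000
tick 5: 1001100
tick 6: 0100010
tick 7: 0110010
tick 8: 0001010

0001010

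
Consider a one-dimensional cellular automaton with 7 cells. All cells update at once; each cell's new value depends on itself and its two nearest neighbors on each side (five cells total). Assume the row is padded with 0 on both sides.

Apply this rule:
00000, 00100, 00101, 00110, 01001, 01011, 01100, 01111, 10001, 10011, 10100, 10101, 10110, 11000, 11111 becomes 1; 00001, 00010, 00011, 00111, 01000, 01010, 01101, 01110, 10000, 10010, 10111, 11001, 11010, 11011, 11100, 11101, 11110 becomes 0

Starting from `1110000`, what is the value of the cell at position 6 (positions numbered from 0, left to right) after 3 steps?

0

0001011
1001111
1110100
position 6 holds 0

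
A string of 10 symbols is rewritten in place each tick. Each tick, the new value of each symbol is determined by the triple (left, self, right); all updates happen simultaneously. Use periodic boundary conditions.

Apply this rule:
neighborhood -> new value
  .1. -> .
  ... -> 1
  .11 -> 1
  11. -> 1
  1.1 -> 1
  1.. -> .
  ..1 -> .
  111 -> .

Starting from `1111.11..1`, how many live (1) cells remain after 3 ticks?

3

...1111..1
.1.1..1...
..1.....11
count of 1: 3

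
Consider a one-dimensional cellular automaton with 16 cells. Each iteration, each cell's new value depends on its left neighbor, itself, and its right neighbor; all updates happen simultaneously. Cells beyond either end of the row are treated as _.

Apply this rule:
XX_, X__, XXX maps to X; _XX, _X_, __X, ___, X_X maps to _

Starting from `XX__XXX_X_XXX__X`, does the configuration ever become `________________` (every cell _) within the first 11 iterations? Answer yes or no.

_XX__XX____XXX__
__XX__XX____XXX_
___XX__XX____XXX
____XX__XX____XX
_____XX__XX____X
______XX__XX____
_______XX__XX___
________XX__XX__
_________XX__XX_
__________XX__XX
___________XX__X
iteration 11 is ___________XX__X, still not uniform _

no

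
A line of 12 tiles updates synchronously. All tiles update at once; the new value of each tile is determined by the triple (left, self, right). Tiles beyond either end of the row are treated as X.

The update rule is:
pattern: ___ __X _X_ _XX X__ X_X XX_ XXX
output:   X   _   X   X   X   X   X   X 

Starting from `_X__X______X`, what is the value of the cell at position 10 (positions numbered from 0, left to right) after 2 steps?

XXX_XXXXXX_X
XXXXXXXXXXXX
position 10 holds X

X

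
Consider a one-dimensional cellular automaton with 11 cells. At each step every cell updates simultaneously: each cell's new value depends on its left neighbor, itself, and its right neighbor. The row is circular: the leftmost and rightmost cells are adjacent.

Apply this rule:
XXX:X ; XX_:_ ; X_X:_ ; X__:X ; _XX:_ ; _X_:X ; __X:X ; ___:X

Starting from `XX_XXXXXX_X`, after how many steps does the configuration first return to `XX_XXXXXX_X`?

4

X___XXXX___
XXXX_XX_XXX
XXX______XX
XX_XXXXXX_X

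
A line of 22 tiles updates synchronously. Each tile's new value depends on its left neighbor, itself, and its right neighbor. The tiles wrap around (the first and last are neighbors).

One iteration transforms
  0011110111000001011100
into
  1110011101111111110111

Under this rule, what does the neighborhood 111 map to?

At position 3 the neighborhood is 111; the next row has 0 there.

0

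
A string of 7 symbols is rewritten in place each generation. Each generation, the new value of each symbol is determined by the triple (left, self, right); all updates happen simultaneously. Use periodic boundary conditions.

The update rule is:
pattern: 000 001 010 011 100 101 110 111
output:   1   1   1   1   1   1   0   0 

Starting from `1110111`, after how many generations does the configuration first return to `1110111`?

0001100
1111011
0000110
1111101
0000011
1111110
1000001
0111111
1100000
1011111
0110000
1101111
0011000
1110111

14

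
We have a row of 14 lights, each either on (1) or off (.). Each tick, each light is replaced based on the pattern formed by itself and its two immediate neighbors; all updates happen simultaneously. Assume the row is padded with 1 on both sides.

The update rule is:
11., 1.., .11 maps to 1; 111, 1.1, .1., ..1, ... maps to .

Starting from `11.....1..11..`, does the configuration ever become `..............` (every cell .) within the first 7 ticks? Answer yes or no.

.11.....1.111.
.111......1.1.
.1.11.........
...111........
1..1.11.......
11...111......
.11..1.11.....
tick 7 is .11..1.11....., still not uniform .

no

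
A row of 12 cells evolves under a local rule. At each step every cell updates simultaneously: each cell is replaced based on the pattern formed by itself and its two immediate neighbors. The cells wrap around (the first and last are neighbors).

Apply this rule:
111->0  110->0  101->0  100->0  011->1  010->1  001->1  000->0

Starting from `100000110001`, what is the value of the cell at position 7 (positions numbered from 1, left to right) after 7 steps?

000001100011
000011000110
000110001100
001100011000
011000110000
110001100000
100011000001
position 7 holds 0

0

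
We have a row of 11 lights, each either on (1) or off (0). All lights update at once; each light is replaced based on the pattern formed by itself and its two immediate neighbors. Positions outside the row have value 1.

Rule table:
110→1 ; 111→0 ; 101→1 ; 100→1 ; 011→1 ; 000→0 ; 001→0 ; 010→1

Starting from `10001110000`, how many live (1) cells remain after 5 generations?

5

11001011000
01101111100
11111000110
00001100111
10001110100
count of 1: 5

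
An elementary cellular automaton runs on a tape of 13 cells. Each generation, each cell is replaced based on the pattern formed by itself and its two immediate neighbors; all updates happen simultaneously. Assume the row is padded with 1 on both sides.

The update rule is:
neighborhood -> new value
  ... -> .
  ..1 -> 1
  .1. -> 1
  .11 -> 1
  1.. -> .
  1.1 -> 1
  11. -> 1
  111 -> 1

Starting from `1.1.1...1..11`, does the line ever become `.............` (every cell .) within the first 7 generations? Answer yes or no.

generation 1: 11111..11.111
generation 2: 11111.1111111
generation 3: 1111111111111
generation 4: 1111111111111  (fixed point — unchanged through generation 7)
generation 7 is 1111111111111, still not uniform .

no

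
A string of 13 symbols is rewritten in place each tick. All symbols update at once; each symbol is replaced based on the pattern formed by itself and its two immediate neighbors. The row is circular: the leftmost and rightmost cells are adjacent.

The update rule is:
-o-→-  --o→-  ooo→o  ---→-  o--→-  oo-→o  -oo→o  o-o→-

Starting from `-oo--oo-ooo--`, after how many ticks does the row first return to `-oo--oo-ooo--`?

1

-oo--oo-ooo--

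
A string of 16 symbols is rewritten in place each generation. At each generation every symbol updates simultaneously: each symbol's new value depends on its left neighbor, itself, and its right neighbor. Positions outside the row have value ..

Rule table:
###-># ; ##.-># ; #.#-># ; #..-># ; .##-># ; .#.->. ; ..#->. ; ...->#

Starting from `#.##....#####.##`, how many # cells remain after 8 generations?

.######.########
.###############
.###############  (fixed point — unchanged through generation 8)
count of #: 15

15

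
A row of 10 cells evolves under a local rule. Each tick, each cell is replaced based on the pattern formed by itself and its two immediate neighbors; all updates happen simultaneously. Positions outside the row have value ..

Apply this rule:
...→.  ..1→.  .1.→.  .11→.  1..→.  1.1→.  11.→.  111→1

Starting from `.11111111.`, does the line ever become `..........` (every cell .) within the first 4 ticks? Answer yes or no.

yes

..111111..
...1111...
....11....
..........
all cells are . at tick 4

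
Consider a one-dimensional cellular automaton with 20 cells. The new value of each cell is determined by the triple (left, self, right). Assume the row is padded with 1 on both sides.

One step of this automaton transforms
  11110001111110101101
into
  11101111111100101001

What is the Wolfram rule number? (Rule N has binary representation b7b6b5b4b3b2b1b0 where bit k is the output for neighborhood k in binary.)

159

position 0: 111 → 1  (bit 7 = 1)
position 3: 110 → 0  (bit 6 = 0)
position 13: 101 → 0  (bit 5 = 0)
position 4: 100 → 1  (bit 4 = 1)
position 7: 011 → 1  (bit 3 = 1)
position 14: 010 → 1  (bit 2 = 1)
position 6: 001 → 1  (bit 1 = 1)
position 5: 000 → 1  (bit 0 = 1)
bits b7..b0 = 10011111 = 159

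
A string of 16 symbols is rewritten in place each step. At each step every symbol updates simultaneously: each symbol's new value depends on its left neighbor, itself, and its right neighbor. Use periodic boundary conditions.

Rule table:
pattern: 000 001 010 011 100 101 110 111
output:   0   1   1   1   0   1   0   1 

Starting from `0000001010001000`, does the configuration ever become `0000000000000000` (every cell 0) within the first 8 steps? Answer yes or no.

no

step 1: 0000011110011000
step 2: 0000111100110000
step 3: 0001111001100000
step 4: 0011110011000000
step 5: 0111100110000000
step 6: 1111001100000000
step 7: 1110011000000001
step 8: 1100110000000011
step 8 is 1100110000000011, still not uniform 0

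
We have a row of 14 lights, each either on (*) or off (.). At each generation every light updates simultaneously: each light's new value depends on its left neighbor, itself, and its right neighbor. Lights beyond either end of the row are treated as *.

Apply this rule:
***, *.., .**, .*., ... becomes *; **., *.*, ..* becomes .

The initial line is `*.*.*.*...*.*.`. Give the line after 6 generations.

*.*.*.*.*.*.*.

..*.*.***.*.*.
*.*.*.**..*.*.
..*.*.*.*.*.*.
*.*.*.*.*.*.*.
..*.*.*.*.*.*.  (repeats generation 3; period 2)
generation 6: *.*.*.*.*.*.*.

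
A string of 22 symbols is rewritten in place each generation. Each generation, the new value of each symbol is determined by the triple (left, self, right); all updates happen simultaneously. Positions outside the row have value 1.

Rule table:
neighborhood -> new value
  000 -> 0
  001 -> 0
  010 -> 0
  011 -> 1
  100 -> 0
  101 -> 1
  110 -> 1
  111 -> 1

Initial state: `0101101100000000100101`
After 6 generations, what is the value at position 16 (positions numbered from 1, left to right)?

1011111100000000000011
1111111100000000000011
1111111100000000000011  (fixed point — unchanged through generation 6)
position 16 holds 0

0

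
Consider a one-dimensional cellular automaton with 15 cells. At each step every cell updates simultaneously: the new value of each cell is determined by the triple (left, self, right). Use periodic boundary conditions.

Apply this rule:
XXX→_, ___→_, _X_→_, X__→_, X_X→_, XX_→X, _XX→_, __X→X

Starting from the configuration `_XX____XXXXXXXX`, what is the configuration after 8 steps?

__X___X_______X
_X___X_______X_
X___X_______X__
___X_______X__X
__X_______X__X_
_X_______X__X__
X_______X__X___
_______X__X___X

_______X__X___X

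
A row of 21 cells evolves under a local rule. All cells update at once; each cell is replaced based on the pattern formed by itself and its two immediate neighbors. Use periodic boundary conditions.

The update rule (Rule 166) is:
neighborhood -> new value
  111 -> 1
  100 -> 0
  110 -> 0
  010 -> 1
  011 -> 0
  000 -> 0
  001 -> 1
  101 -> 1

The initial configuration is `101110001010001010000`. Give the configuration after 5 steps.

step 1: 110100011110011110001
step 2: 101100101100101100010
step 3: 110001110001110000111
step 4: 100010100010100001011
step 5: 000111100111100011101

000111100111100011101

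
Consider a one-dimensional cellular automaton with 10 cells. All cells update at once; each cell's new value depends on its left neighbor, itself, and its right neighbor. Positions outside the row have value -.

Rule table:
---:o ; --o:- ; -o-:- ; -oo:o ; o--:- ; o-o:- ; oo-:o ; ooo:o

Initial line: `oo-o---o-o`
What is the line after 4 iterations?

oo-o---ooo

oo---o----
oo-o---ooo
oo---o-ooo
oo-o---ooo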